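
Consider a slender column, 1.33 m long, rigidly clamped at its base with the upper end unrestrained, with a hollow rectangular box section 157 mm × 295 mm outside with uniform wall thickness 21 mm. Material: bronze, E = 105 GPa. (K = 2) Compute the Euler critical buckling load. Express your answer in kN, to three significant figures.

Inner dimensions: h_i = 295 − 2×21 = 253.0 mm, b_i = 157 − 2×21 = 115.0 mm
Weak-axis I_min = (h_o·b_o³ − h_i·b_i³)/12 with b_o = 157, b_i = 115.0 mm (shorter outer/inner sides).
I_min = (295×157³ − 253.0×115.0³)/12 = 6.307×10^7 mm⁴
I = 6.307×10^7 mm⁴ = 6.307×10^-5 m⁴
Effective length L_e = K·L = 2 × 1.33 = 2.660 m
P_cr = π²EI / L_e² = π² × 105×10⁹ × 6.307×10^-5 / 2.660² = 9.237×10^6 N

P_cr ≈ 9240 kN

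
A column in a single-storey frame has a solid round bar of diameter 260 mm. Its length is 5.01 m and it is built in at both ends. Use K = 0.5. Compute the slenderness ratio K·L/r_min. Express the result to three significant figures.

For a solid circle r = d/4 = 260/4 = 65.00 mm
L_e = K·L = 0.5 × 5.01 m = 2.505 m = 2505.0 mm
λ = L_e / r_min = 2505.0 / 65.00 = 38.5

λ ≈ 38.5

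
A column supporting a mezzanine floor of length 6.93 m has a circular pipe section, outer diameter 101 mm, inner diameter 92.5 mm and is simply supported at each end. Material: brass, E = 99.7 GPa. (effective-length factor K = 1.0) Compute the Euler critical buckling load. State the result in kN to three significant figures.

d_o = 101 mm, d_i = 92.5 mm
I = π(d_o⁴ − d_i⁴)/64 = π(101⁴ − 92.50⁴)/64 = 1.514×10^6 mm⁴
I = 1.514×10^6 mm⁴ = 1.514×10^-6 m⁴
Effective length L_e = K·L = 1 × 6.93 = 6.930 m
P_cr = π²EI / L_e² = π² × 99.7×10⁹ × 1.514×10^-6 / 6.930² = 3.103×10^4 N

P_cr ≈ 31.0 kN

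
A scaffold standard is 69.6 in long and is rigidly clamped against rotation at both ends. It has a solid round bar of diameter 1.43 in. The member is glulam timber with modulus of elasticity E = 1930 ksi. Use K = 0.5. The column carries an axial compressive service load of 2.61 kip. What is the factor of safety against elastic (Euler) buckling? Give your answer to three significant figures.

n ≈ 1.24

I = πd⁴/64 = π×1.43⁴/64 = 0.2053 in⁴
Effective length L_e = K·L = 0.5 × 69.6 = 34.80 in
P_cr = π²EI / L_e² = π² × 1930×10³ × 0.2053 / 34.80² = 3.229×10^3 lb
Factor of safety n = P_cr / P = 3.2286 / 2.61 = 1.24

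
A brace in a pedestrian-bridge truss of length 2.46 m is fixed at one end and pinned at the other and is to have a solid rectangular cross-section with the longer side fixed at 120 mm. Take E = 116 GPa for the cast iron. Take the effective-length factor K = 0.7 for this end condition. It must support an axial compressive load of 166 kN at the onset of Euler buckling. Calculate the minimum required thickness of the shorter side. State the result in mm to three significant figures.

L_e = K·L = 0.7 × 2.46 = 1.722 m
Required I = P_cr·L_e²/(π²E) = 1.660×10^5 × 1.722² / (π² × 1.16×10^11) = 4.299×10^-7 m⁴
I_req = 4.299×10^5 mm⁴
Rectangle, weak axis: I_min = h·b³/12 with h = 120 mm fixed  ⇒  b = (12I/h)^(1/3) = 35.0 mm

b ≈ 35.0 mm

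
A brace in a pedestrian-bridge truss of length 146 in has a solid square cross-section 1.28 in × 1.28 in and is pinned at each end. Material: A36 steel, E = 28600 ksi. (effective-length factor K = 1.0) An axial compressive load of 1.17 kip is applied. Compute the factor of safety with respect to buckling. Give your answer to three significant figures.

I = a⁴/12 = 1.28⁴/12 = 0.2237 in⁴
Effective length L_e = K·L = 1 × 146 = 146.0 in
P_cr = π²EI / L_e² = π² × 28600×10³ × 0.2237 / 146.0² = 2.962×10^3 lb
Factor of safety n = P_cr / P = 2.9622 / 1.17 = 2.53

n ≈ 2.53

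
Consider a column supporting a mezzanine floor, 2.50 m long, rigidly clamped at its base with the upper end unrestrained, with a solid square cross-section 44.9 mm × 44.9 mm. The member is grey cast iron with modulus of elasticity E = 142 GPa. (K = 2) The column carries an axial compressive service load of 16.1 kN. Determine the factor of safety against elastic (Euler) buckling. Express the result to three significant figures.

n ≈ 1.18

I = a⁴/12 = 44.9⁴/12 = 3.387×10^5 mm⁴
I = 3.387×10^5 mm⁴ = 3.387×10^-7 m⁴
Effective length L_e = K·L = 2 × 2.50 = 5.000 m
P_cr = π²EI / L_e² = π² × 142×10⁹ × 3.387×10^-7 / 5.000² = 1.899×10^4 N
Factor of safety n = P_cr / P = 18.987 / 16.1 = 1.18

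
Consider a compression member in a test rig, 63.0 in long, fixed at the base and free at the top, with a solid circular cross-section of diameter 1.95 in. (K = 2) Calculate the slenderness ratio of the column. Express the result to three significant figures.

I = πd⁴/64 = π×1.95⁴/64 = 0.7098 in⁴
A = 2.986 in²;  r_min = √(I/A) = √(0.7098/2.986) = 0.4875 in
L_e = K·L = 2 × 63.0 = 126.0 in
λ = L_e / r_min = 126.00 / 0.4875 = 258

λ ≈ 258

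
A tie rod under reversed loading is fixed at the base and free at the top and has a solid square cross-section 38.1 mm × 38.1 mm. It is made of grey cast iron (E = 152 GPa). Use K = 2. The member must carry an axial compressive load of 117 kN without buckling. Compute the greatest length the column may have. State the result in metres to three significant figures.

I = a⁴/12 = 38.1⁴/12 = 1.756×10^5 mm⁴
I = 1.756×10^-7 m⁴
At the buckling limit P_cr = P = 1.170×10^5 N
From P_cr = π²EI/(K·L)²:  L = (1/K)·√(π²EI/P_cr) = (1/2)·√(π²×1.52×10^11×1.756×10^-7/1.170×10^5)
L = 0.750 m

L_max ≈ 0.750 m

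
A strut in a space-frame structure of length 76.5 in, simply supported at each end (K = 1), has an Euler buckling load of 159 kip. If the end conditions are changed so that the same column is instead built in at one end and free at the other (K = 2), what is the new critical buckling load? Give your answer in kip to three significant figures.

P_cr ∝ 1/K², so P_cr,new = P_cr,old × (K_old/K_new)² = 159 × (1/2)²
= 159 × 0.2500 = 39.8 kip

P_cr ≈ 39.8 kip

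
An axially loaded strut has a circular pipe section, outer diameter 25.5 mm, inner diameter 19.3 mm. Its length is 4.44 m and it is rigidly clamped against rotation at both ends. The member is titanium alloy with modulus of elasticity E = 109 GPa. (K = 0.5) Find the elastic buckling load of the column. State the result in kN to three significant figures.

P_cr ≈ 3.04 kN

d_o = 25.5 mm, d_i = 19.3 mm
I = π(d_o⁴ − d_i⁴)/64 = π(25.5⁴ − 19.30⁴)/64 = 1.394×10^4 mm⁴
I = 1.394×10^4 mm⁴ = 1.394×10^-8 m⁴
Effective length L_e = K·L = 0.5 × 4.44 = 2.220 m
P_cr = π²EI / L_e² = π² × 109×10⁹ × 1.394×10^-8 / 2.220² = 3.044×10^3 N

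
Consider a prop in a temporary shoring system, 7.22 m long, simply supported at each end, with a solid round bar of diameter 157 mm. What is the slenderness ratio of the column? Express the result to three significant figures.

I = πd⁴/64 = π×157⁴/64 = 2.982×10^7 mm⁴
A = 1.936×10^4 mm²;  r_min = √(I/A) = √(2.982×10^7/1.936×10^4) = 39.25 mm
L_e = K·L = 1 × 7.22 m = 7.220 m = 7220.0 mm
λ = L_e / r_min = 7220.0 / 39.25 = 184

λ ≈ 184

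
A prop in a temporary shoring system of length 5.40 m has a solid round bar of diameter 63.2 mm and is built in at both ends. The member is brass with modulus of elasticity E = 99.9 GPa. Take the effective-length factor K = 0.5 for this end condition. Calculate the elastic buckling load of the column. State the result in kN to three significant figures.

P_cr ≈ 106 kN

I = πd⁴/64 = π×63.2⁴/64 = 7.831×10^5 mm⁴
I = 7.831×10^5 mm⁴ = 7.831×10^-7 m⁴
Effective length L_e = K·L = 0.5 × 5.40 = 2.700 m
P_cr = π²EI / L_e² = π² × 99.9×10⁹ × 7.831×10^-7 / 2.700² = 1.059×10^5 N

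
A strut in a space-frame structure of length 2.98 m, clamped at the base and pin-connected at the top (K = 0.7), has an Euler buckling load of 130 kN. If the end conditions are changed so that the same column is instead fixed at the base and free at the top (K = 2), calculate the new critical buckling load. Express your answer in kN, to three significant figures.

P_cr ∝ 1/K², so P_cr,new = P_cr,old × (K_old/K_new)² = 130 × (0.7/2)²
= 130 × 0.1225 = 15.9 kN

P_cr ≈ 15.9 kN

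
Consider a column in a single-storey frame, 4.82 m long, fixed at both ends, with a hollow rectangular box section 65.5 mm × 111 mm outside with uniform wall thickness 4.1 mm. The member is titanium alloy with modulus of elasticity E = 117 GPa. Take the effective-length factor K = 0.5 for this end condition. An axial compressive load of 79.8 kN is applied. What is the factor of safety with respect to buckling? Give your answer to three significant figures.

Inner dimensions: h_i = 111 − 2×4.1 = 102.8 mm, b_i = 65.5 − 2×4.1 = 57.30 mm
Weak-axis I_min = (h_o·b_o³ − h_i·b_i³)/12 with b_o = 65.5, b_i = 57.30 mm (shorter outer/inner sides).
I_min = (111×65.5³ − 102.8×57.30³)/12 = 9.877×10^5 mm⁴
I = 9.877×10^5 mm⁴ = 9.877×10^-7 m⁴
Effective length L_e = K·L = 0.5 × 4.82 = 2.410 m
P_cr = π²EI / L_e² = π² × 117×10⁹ × 9.877×10^-7 / 2.410² = 1.964×10^5 N
Factor of safety n = P_cr / P = 196.37 / 79.8 = 2.46

n ≈ 2.46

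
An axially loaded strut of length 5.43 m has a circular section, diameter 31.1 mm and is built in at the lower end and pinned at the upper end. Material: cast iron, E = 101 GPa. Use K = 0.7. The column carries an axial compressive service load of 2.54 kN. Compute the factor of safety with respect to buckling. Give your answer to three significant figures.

n ≈ 1.25

I = πd⁴/64 = π×31.1⁴/64 = 4.592×10^4 mm⁴
I = 4.592×10^4 mm⁴ = 4.592×10^-8 m⁴
Effective length L_e = K·L = 0.7 × 5.43 = 3.801 m
P_cr = π²EI / L_e² = π² × 101×10⁹ × 4.592×10^-8 / 3.801² = 3.168×10^3 N
Factor of safety n = P_cr / P = 3.1684 / 2.54 = 1.25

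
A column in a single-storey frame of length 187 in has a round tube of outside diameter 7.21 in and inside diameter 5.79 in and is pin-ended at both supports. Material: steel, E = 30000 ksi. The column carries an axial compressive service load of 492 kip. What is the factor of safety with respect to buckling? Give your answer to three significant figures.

n ≈ 1.33

d_o = 7.21 in, d_i = 5.79 in
I = π(d_o⁴ − d_i⁴)/64 = π(7.21⁴ − 5.790⁴)/64 = 77.48 in⁴
Effective length L_e = K·L = 1 × 187 = 187.0 in
P_cr = π²EI / L_e² = π² × 30000×10³ × 77.48 / 187.0² = 6.561×10^5 lb
Factor of safety n = P_cr / P = 656.07 / 492 = 1.33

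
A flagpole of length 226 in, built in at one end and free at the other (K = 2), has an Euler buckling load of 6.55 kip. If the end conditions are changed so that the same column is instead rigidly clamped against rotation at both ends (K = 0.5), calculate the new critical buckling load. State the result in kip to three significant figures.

P_cr ≈ 105 kip

P_cr ∝ 1/K², so P_cr,new = P_cr,old × (K_old/K_new)² = 6.55 × (2/0.5)²
= 6.55 × 16.00 = 105 kip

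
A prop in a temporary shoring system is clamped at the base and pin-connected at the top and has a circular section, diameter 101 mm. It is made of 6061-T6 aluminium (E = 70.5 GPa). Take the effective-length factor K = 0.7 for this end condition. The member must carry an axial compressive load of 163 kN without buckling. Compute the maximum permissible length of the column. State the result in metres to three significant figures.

I = πd⁴/64 = π×101⁴/64 = 5.108×10^6 mm⁴
I = 5.108×10^-6 m⁴
At the buckling limit P_cr = P = 1.630×10^5 N
From P_cr = π²EI/(K·L)²:  L = (1/K)·√(π²EI/P_cr) = (1/0.7)·√(π²×7.05×10^10×5.108×10^-6/1.630×10^5)
L = 6.67 m

L_max ≈ 6.67 m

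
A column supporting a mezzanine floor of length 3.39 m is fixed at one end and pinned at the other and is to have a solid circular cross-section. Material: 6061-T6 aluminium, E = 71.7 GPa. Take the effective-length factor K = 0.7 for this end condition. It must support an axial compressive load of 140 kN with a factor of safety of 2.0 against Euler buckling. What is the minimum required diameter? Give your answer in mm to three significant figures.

d ≈ 82.1 mm

Required P_cr = n·P = 2.0 × 140 = 280.0 kN
L_e = K·L = 0.7 × 3.39 = 2.373 m
Required I = P_cr·L_e²/(π²E) = 2.800×10^5 × 2.373² / (π² × 7.17×10^10) = 2.228×10^-6 m⁴
I_req = 2.228×10^6 mm⁴
Solid circle: I = πd⁴/64  ⇒  d = (64I/π)^(1/4) = (64×2.228×10^6/π)^(1/4) = 82.1 mm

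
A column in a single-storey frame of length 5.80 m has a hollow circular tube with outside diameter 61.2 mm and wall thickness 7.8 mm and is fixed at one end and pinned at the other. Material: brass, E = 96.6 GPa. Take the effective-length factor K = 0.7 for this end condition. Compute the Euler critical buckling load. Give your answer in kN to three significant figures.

Inner diameter d_i = 61.2 − 2×7.8 = 45.60 mm
I = π(d_o⁴ − d_i⁴)/64 = π(61.2⁴ − 45.60⁴)/64 = 4.764×10^5 mm⁴
I = 4.764×10^5 mm⁴ = 4.764×10^-7 m⁴
Effective length L_e = K·L = 0.7 × 5.80 = 4.060 m
P_cr = π²EI / L_e² = π² × 96.6×10⁹ × 4.764×10^-7 / 4.060² = 2.755×10^4 N

P_cr ≈ 27.6 kN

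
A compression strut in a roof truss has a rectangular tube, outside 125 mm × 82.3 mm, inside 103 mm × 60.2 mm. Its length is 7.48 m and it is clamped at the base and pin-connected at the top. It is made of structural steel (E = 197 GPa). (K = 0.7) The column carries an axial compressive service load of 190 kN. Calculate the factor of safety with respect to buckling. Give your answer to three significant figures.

Weak-axis I_min = (h_o·b_o³ − h_i·b_i³)/12 with b_o = 82.3, b_i = 60.20 mm (shorter outer/inner sides).
I_min = (125×82.3³ − 103.0×60.20³)/12 = 3.934×10^6 mm⁴
I = 3.934×10^6 mm⁴ = 3.934×10^-6 m⁴
Effective length L_e = K·L = 0.7 × 7.48 = 5.236 m
P_cr = π²EI / L_e² = π² × 197×10⁹ × 3.934×10^-6 / 5.236² = 2.790×10^5 N
Factor of safety n = P_cr / P = 279.00 / 190 = 1.47

n ≈ 1.47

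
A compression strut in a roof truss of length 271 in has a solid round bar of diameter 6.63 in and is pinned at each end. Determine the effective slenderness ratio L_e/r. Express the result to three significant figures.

For a solid circle r = d/4 = 6.63/4 = 1.658 in
L_e = K·L = 1 × 271 = 271.0 in
λ = L_e / r_min = 271.00 / 1.658 = 163

λ ≈ 163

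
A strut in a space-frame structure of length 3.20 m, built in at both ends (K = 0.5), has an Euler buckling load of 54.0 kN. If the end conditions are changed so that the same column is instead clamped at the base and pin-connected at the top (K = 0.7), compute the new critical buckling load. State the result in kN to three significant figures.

P_cr ≈ 27.6 kN

P_cr ∝ 1/K², so P_cr,new = P_cr,old × (K_old/K_new)² = 54.0 × (0.5/0.7)²
= 54.0 × 0.5102 = 27.6 kN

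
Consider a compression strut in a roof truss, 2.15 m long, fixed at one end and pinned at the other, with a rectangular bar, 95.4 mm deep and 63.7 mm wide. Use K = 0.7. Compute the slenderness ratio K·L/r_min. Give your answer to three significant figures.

λ ≈ 81.8

For a rectangle r_min = b/√12 = 63.7/√12 = 18.39 mm
L_e = K·L = 0.7 × 2.15 m = 1.505 m = 1505.0 mm
λ = L_e / r_min = 1505.0 / 18.39 = 81.8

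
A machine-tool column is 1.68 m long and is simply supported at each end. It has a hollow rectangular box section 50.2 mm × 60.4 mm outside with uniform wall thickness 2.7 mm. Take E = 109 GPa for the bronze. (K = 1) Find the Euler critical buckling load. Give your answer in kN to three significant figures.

P_cr ≈ 85.6 kN

Inner dimensions: h_i = 60.4 − 2×2.7 = 55.00 mm, b_i = 50.2 − 2×2.7 = 44.80 mm
Weak-axis I_min = (h_o·b_o³ − h_i·b_i³)/12 with b_o = 50.2, b_i = 44.80 mm (shorter outer/inner sides).
I_min = (60.4×50.2³ − 55.00×44.80³)/12 = 2.246×10^5 mm⁴
I = 2.246×10^5 mm⁴ = 2.246×10^-7 m⁴
Effective length L_e = K·L = 1 × 1.68 = 1.680 m
P_cr = π²EI / L_e² = π² × 109×10⁹ × 2.246×10^-7 / 1.680² = 8.562×10^4 N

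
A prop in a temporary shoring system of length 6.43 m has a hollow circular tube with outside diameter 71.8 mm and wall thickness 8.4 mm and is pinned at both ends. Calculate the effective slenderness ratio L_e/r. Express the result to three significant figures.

Inner diameter d_i = 71.8 − 2×8.4 = 55.00 mm
I = π(d_o⁴ − d_i⁴)/64 = π(71.8⁴ − 55.00⁴)/64 = 8.554×10^5 mm⁴
A = 1.673×10^3 mm²;  r_min = √(I/A) = √(8.554×10^5/1.673×10^3) = 22.61 mm
L_e = K·L = 1 × 6.43 m = 6.430 m = 6430.0 mm
λ = L_e / r_min = 6430.0 / 22.61 = 284

λ ≈ 284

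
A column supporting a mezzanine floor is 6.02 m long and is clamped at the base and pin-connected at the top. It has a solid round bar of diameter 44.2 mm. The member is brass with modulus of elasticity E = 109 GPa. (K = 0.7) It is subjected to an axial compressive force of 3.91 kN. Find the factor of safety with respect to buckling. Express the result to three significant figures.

n ≈ 2.90

I = πd⁴/64 = π×44.2⁴/64 = 1.874×10^5 mm⁴
I = 1.874×10^5 mm⁴ = 1.874×10^-7 m⁴
Effective length L_e = K·L = 0.7 × 6.02 = 4.214 m
P_cr = π²EI / L_e² = π² × 109×10⁹ × 1.874×10^-7 / 4.214² = 1.135×10^4 N
Factor of safety n = P_cr / P = 11.350 / 3.91 = 2.90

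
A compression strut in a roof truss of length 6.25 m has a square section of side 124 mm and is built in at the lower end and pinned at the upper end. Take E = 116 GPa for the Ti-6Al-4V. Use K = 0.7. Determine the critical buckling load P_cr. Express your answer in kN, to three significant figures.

P_cr ≈ 1180 kN

I = a⁴/12 = 124⁴/12 = 1.970×10^7 mm⁴
I = 1.970×10^7 mm⁴ = 1.970×10^-5 m⁴
Effective length L_e = K·L = 0.7 × 6.25 = 4.375 m
P_cr = π²EI / L_e² = π² × 116×10⁹ × 1.970×10^-5 / 4.375² = 1.178×10^6 N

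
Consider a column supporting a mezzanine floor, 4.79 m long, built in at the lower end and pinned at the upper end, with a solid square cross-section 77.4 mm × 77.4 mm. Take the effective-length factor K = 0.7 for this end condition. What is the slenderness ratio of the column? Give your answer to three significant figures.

λ ≈ 150

I = a⁴/12 = 77.4⁴/12 = 2.991×10^6 mm⁴
A = 5.991×10^3 mm²;  r_min = √(I/A) = √(2.991×10^6/5.991×10^3) = 22.34 mm
L_e = K·L = 0.7 × 4.79 m = 3.353 m = 3353.0 mm
λ = L_e / r_min = 3353.0 / 22.34 = 150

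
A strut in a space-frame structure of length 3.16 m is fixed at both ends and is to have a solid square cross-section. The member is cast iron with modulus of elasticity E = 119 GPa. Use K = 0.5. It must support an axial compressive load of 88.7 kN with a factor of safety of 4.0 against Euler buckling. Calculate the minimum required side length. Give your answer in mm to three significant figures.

Required P_cr = n·P = 4.0 × 88.7 = 354.8 kN
L_e = K·L = 0.5 × 3.16 = 1.580 m
Required I = P_cr·L_e²/(π²E) = 3.548×10^5 × 1.580² / (π² × 1.19×10^11) = 7.541×10^-7 m⁴
I_req = 7.541×10^5 mm⁴
Solid square: I = a⁴/12  ⇒  a = (12I)^(1/4) = (12×7.541×10^5)^(1/4) = 54.8 mm

a ≈ 54.8 mm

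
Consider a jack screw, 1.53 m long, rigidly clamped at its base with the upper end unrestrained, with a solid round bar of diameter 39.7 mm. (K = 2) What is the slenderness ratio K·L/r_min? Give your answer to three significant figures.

For a solid circle r = d/4 = 39.7/4 = 9.925 mm
L_e = K·L = 2 × 1.53 m = 3.060 m = 3060.0 mm
λ = L_e / r_min = 3060.0 / 9.925 = 308

λ ≈ 308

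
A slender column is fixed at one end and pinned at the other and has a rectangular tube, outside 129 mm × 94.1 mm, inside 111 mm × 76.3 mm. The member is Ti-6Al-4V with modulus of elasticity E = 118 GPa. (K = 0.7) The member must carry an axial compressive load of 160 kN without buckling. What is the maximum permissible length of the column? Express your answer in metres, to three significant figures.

Weak-axis I_min = (h_o·b_o³ − h_i·b_i³)/12 with b_o = 94.1, b_i = 76.30 mm (shorter outer/inner sides).
I_min = (129×94.1³ − 111.0×76.30³)/12 = 4.849×10^6 mm⁴
I = 4.849×10^-6 m⁴
At the buckling limit P_cr = P = 1.600×10^5 N
From P_cr = π²EI/(K·L)²:  L = (1/K)·√(π²EI/P_cr) = (1/0.7)·√(π²×1.18×10^11×4.849×10^-6/1.600×10^5)
L = 8.49 m

L_max ≈ 8.49 m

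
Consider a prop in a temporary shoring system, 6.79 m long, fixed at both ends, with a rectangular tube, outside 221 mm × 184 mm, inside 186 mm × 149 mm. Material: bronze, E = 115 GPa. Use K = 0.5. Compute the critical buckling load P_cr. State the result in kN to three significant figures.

Weak-axis I_min = (h_o·b_o³ − h_i·b_i³)/12 with b_o = 184, b_i = 149.0 mm (shorter outer/inner sides).
I_min = (221×184³ − 186.0×149.0³)/12 = 6.345×10^7 mm⁴
I = 6.345×10^7 mm⁴ = 6.345×10^-5 m⁴
Effective length L_e = K·L = 0.5 × 6.79 = 3.395 m
P_cr = π²EI / L_e² = π² × 115×10⁹ × 6.345×10^-5 / 3.395² = 6.248×10^6 N

P_cr ≈ 6250 kN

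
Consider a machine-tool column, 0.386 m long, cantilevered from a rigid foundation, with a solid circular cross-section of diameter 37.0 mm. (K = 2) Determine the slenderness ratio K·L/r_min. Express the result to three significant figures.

λ ≈ 83.5

I = πd⁴/64 = π×37.0⁴/64 = 9.200×10^4 mm⁴
A = 1.075×10^3 mm²;  r_min = √(I/A) = √(9.200×10^4/1.075×10^3) = 9.250 mm
L_e = K·L = 2 × 0.386 m = 0.7720 m = 772.00 mm
λ = L_e / r_min = 772.00 / 9.250 = 83.5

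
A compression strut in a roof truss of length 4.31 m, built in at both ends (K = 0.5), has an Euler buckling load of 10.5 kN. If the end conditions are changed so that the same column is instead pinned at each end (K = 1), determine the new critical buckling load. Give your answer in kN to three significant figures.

P_cr ≈ 2.62 kN

P_cr ∝ 1/K², so P_cr,new = P_cr,old × (K_old/K_new)² = 10.5 × (0.5/1)²
= 10.5 × 0.2500 = 2.62 kN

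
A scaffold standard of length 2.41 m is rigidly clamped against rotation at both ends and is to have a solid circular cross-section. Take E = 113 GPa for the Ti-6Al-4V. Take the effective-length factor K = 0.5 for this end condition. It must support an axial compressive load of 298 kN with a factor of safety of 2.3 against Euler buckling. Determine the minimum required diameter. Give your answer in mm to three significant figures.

d ≈ 65.3 mm

Required P_cr = n·P = 2.3 × 298 = 685.4 kN
L_e = K·L = 0.5 × 2.41 = 1.205 m
Required I = P_cr·L_e²/(π²E) = 6.854×10^5 × 1.205² / (π² × 1.13×10^11) = 8.924×10^-7 m⁴
I_req = 8.924×10^5 mm⁴
Solid circle: I = πd⁴/64  ⇒  d = (64I/π)^(1/4) = (64×8.924×10^5/π)^(1/4) = 65.3 mm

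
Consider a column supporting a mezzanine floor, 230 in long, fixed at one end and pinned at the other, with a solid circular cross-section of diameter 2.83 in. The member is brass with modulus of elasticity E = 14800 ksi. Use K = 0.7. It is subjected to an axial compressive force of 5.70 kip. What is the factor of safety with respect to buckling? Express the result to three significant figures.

n ≈ 3.11

I = πd⁴/64 = π×2.83⁴/64 = 3.149 in⁴
Effective length L_e = K·L = 0.7 × 230 = 161.0 in
P_cr = π²EI / L_e² = π² × 14800×10³ × 3.149 / 161.0² = 1.774×10^4 lb
Factor of safety n = P_cr / P = 17.743 / 5.70 = 3.11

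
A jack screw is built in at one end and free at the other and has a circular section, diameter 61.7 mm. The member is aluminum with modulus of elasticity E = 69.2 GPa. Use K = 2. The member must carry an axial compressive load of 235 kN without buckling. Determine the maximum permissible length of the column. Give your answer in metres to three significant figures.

I = πd⁴/64 = π×61.7⁴/64 = 7.114×10^5 mm⁴
I = 7.114×10^-7 m⁴
At the buckling limit P_cr = P = 2.350×10^5 N
From P_cr = π²EI/(K·L)²:  L = (1/K)·√(π²EI/P_cr) = (1/2)·√(π²×6.92×10^10×7.114×10^-7/2.350×10^5)
L = 0.719 m

L_max ≈ 0.719 m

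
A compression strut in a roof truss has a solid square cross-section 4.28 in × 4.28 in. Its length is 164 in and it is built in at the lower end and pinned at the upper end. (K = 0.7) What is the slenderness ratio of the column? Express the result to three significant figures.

For a square r = a/√12 = 4.28/√12 = 1.236 in
L_e = K·L = 0.7 × 164 = 114.8 in
λ = L_e / r_min = 114.80 / 1.236 = 92.9

λ ≈ 92.9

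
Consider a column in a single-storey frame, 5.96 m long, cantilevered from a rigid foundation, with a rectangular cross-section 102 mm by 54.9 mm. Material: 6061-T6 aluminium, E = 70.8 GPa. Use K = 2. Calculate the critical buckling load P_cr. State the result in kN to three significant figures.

P_cr ≈ 6.92 kN

Buckling occurs about the weak axis: I_min = h·b³/12 with b = 54.9 mm (the shorter side).
I_min = 102×54.9³/12 = 1.406×10^6 mm⁴
I = 1.406×10^6 mm⁴ = 1.406×10^-6 m⁴
Effective length L_e = K·L = 2 × 5.96 = 11.92 m
P_cr = π²EI / L_e² = π² × 70.8×10⁹ × 1.406×10^-6 / 11.92² = 6.917×10^3 N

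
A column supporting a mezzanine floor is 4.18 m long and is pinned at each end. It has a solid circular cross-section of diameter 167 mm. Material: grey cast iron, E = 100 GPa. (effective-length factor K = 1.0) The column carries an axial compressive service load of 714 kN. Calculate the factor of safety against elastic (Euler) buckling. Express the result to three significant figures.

n ≈ 3.02

I = πd⁴/64 = π×167⁴/64 = 3.818×10^7 mm⁴
I = 3.818×10^7 mm⁴ = 3.818×10^-5 m⁴
Effective length L_e = K·L = 1 × 4.18 = 4.180 m
P_cr = π²EI / L_e² = π² × 100×10⁹ × 3.818×10^-5 / 4.180² = 2.157×10^6 N
Factor of safety n = P_cr / P = 2156.7 / 714 = 3.02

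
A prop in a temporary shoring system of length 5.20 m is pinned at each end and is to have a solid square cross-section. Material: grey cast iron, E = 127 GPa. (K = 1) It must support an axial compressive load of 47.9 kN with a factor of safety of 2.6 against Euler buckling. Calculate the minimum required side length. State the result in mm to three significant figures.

a ≈ 75.4 mm

Required P_cr = n·P = 2.6 × 47.9 = 124.5 kN
L_e = K·L = 1 × 5.20 = 5.200 m
Required I = P_cr·L_e²/(π²E) = 1.245×10^5 × 5.200² / (π² × 1.27×10^11) = 2.687×10^-6 m⁴
I_req = 2.687×10^6 mm⁴
Solid square: I = a⁴/12  ⇒  a = (12I)^(1/4) = (12×2.687×10^6)^(1/4) = 75.4 mm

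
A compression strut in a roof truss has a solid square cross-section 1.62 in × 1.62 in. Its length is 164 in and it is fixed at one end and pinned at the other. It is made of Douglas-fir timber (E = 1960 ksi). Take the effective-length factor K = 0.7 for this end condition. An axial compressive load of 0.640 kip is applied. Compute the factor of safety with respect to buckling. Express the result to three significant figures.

n ≈ 1.32

I = a⁴/12 = 1.62⁴/12 = 0.5740 in⁴
Effective length L_e = K·L = 0.7 × 164 = 114.8 in
P_cr = π²EI / L_e² = π² × 1960×10³ × 0.5740 / 114.8² = 842.5 lb
Factor of safety n = P_cr / P = 0.84246 / 0.640 = 1.32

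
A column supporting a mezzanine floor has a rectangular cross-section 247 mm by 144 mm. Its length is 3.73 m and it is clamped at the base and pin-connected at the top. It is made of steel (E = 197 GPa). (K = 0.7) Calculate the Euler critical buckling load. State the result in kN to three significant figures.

Buckling occurs about the weak axis: I_min = h·b³/12 with b = 144 mm (the shorter side).
I_min = 247×144³/12 = 6.146×10^7 mm⁴
I = 6.146×10^7 mm⁴ = 6.146×10^-5 m⁴
Effective length L_e = K·L = 0.7 × 3.73 = 2.611 m
P_cr = π²EI / L_e² = π² × 197×10⁹ × 6.146×10^-5 / 2.611² = 1.753×10^7 N

P_cr ≈ 17500 kN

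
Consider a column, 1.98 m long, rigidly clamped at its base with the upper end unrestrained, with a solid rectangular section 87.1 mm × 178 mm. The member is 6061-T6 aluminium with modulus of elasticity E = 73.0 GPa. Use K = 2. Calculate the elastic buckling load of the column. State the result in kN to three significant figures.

P_cr ≈ 450 kN

Buckling occurs about the weak axis: I_min = h·b³/12 with b = 87.1 mm (the shorter side).
I_min = 178×87.1³/12 = 9.802×10^6 mm⁴
I = 9.802×10^6 mm⁴ = 9.802×10^-6 m⁴
Effective length L_e = K·L = 2 × 1.98 = 3.960 m
P_cr = π²EI / L_e² = π² × 73.0×10⁹ × 9.802×10^-6 / 3.960² = 4.503×10^5 N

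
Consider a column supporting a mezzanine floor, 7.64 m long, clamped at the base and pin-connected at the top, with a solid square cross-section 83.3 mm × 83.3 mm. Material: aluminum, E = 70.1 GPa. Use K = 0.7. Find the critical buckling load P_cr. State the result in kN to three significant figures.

P_cr ≈ 97.1 kN

I = a⁴/12 = 83.3⁴/12 = 4.012×10^6 mm⁴
I = 4.012×10^6 mm⁴ = 4.012×10^-6 m⁴
Effective length L_e = K·L = 0.7 × 7.64 = 5.348 m
P_cr = π²EI / L_e² = π² × 70.1×10⁹ × 4.012×10^-6 / 5.348² = 9.706×10^4 N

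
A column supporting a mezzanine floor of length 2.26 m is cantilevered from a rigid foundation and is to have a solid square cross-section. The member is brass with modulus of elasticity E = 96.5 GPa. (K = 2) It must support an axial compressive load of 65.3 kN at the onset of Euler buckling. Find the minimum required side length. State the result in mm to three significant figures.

L_e = K·L = 2 × 2.26 = 4.520 m
Required I = P_cr·L_e²/(π²E) = 6.530×10^4 × 4.520² / (π² × 9.65×10^10) = 1.401×10^-6 m⁴
I_req = 1.401×10^6 mm⁴
Solid square: I = a⁴/12  ⇒  a = (12I)^(1/4) = (12×1.401×10^6)^(1/4) = 64.0 mm

a ≈ 64.0 mm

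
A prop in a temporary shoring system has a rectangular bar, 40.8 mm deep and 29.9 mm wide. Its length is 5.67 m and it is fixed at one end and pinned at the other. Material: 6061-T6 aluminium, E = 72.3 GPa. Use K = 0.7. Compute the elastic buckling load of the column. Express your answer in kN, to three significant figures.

P_cr ≈ 4.12 kN

Buckling occurs about the weak axis: I_min = h·b³/12 with b = 29.9 mm (the shorter side).
I_min = 40.8×29.9³/12 = 9.089×10^4 mm⁴
I = 9.089×10^4 mm⁴ = 9.089×10^-8 m⁴
Effective length L_e = K·L = 0.7 × 5.67 = 3.969 m
P_cr = π²EI / L_e² = π² × 72.3×10⁹ × 9.089×10^-8 / 3.969² = 4.117×10^3 N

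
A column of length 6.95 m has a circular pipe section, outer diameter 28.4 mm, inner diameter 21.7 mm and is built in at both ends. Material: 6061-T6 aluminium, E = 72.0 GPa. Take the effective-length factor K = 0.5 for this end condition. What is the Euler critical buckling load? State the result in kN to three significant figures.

P_cr ≈ 1.24 kN

d_o = 28.4 mm, d_i = 21.7 mm
I = π(d_o⁴ − d_i⁴)/64 = π(28.4⁴ − 21.70⁴)/64 = 2.105×10^4 mm⁴
I = 2.105×10^4 mm⁴ = 2.105×10^-8 m⁴
Effective length L_e = K·L = 0.5 × 6.95 = 3.475 m
P_cr = π²EI / L_e² = π² × 72.0×10⁹ × 2.105×10^-8 / 3.475² = 1.239×10^3 N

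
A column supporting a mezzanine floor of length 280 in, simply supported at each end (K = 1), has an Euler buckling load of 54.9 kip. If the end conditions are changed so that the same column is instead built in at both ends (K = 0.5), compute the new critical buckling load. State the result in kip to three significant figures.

P_cr ≈ 220 kip

P_cr ∝ 1/K², so P_cr,new = P_cr,old × (K_old/K_new)² = 54.9 × (1/0.5)²
= 54.9 × 4.000 = 220 kip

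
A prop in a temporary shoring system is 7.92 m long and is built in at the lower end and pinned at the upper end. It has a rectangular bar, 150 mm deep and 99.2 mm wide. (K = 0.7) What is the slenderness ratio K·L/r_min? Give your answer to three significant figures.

Buckling occurs about the weak axis: I_min = h·b³/12 with b = 99.2 mm (the shorter side).
I_min = 150×99.2³/12 = 1.220×10^7 mm⁴
A = 1.488×10^4 mm²;  r_min = √(I/A) = √(1.220×10^7/1.488×10^4) = 28.64 mm
L_e = K·L = 0.7 × 7.92 m = 5.544 m = 5544.0 mm
λ = L_e / r_min = 5544.0 / 28.64 = 194

λ ≈ 194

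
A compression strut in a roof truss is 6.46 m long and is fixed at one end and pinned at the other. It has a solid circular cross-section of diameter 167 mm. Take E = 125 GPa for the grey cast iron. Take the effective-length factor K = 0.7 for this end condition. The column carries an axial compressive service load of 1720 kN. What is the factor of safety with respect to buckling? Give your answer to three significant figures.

I = πd⁴/64 = π×167⁴/64 = 3.818×10^7 mm⁴
I = 3.818×10^7 mm⁴ = 3.818×10^-5 m⁴
Effective length L_e = K·L = 0.7 × 6.46 = 4.522 m
P_cr = π²EI / L_e² = π² × 125×10⁹ × 3.818×10^-5 / 4.522² = 2.303×10^6 N
Factor of safety n = P_cr / P = 2303.5 / 1720 = 1.34

n ≈ 1.34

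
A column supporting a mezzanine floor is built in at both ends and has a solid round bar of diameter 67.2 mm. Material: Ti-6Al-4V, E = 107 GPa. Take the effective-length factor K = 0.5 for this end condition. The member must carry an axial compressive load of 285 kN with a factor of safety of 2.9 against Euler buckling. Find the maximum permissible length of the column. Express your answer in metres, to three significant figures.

I = πd⁴/64 = π×67.2⁴/64 = 1.001×10^6 mm⁴
I = 1.001×10^-6 m⁴
Required critical load P_cr = n·P = 2.9 × 285 = 826.5 kN = 8.265×10^5 N
From P_cr = π²EI/(K·L)²:  L = (1/K)·√(π²EI/P_cr) = (1/0.5)·√(π²×1.07×10^11×1.001×10^-6/8.265×10^5)
L = 2.26 m

L_max ≈ 2.26 m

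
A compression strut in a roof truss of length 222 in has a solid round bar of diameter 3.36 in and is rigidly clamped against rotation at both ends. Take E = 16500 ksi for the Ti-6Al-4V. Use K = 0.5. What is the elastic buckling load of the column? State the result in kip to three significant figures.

P_cr ≈ 82.7 kip

I = πd⁴/64 = π×3.36⁴/64 = 6.256 in⁴
Effective length L_e = K·L = 0.5 × 222 = 111.0 in
P_cr = π²EI / L_e² = π² × 16500×10³ × 6.256 / 111.0² = 8.269×10^4 lb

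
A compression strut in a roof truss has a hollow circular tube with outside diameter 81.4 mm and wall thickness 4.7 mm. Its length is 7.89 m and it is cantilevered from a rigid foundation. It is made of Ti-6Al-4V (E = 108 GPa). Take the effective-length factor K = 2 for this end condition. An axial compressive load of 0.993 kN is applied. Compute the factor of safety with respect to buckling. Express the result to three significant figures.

Inner diameter d_i = 81.4 − 2×4.7 = 72.00 mm
I = π(d_o⁴ − d_i⁴)/64 = π(81.4⁴ − 72.00⁴)/64 = 8.359×10^5 mm⁴
I = 8.359×10^5 mm⁴ = 8.359×10^-7 m⁴
Effective length L_e = K·L = 2 × 7.89 = 15.78 m
P_cr = π²EI / L_e² = π² × 108×10⁹ × 8.359×10^-7 / 15.78² = 3.578×10^3 N
Factor of safety n = P_cr / P = 3.5783 / 0.993 = 3.60

n ≈ 3.60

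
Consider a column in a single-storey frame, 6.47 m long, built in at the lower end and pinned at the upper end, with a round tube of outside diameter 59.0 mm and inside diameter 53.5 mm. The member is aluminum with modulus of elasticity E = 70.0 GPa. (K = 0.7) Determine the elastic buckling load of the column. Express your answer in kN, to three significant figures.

P_cr ≈ 6.49 kN

d_o = 59.0 mm, d_i = 53.5 mm
I = π(d_o⁴ − d_i⁴)/64 = π(59.0⁴ − 53.50⁴)/64 = 1.927×10^5 mm⁴
I = 1.927×10^5 mm⁴ = 1.927×10^-7 m⁴
Effective length L_e = K·L = 0.7 × 6.47 = 4.529 m
P_cr = π²EI / L_e² = π² × 70.0×10⁹ × 1.927×10^-7 / 4.529² = 6.489×10^3 N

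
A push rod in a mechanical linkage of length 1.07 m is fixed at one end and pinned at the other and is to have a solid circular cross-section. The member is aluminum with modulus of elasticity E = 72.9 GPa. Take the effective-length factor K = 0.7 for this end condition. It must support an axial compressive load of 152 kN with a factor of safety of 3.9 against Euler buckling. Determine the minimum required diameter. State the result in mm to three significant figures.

d ≈ 55.4 mm

Required P_cr = n·P = 3.9 × 152 = 592.8 kN
L_e = K·L = 0.7 × 1.07 = 0.7490 m
Required I = P_cr·L_e²/(π²E) = 5.928×10^5 × 0.7490² / (π² × 7.29×10^10) = 4.622×10^-7 m⁴
I_req = 4.622×10^5 mm⁴
Solid circle: I = πd⁴/64  ⇒  d = (64I/π)^(1/4) = (64×4.622×10^5/π)^(1/4) = 55.4 mm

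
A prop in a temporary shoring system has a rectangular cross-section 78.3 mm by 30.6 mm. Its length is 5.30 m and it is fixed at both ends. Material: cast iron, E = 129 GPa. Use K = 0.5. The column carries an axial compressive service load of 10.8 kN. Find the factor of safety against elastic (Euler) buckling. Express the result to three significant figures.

Buckling occurs about the weak axis: I_min = h·b³/12 with b = 30.6 mm (the shorter side).
I_min = 78.3×30.6³/12 = 1.870×10^5 mm⁴
I = 1.870×10^5 mm⁴ = 1.870×10^-7 m⁴
Effective length L_e = K·L = 0.5 × 5.30 = 2.650 m
P_cr = π²EI / L_e² = π² × 129×10⁹ × 1.870×10^-7 / 2.650² = 3.390×10^4 N
Factor of safety n = P_cr / P = 33.896 / 10.8 = 3.14

n ≈ 3.14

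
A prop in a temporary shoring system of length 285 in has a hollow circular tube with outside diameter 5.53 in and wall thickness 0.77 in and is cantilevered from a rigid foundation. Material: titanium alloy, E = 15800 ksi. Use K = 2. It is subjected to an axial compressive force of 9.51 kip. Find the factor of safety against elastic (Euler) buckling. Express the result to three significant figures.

Inner diameter d_i = 5.53 − 2×0.77 = 3.990 in
I = π(d_o⁴ − d_i⁴)/64 = π(5.53⁴ − 3.990⁴)/64 = 33.46 in⁴
Effective length L_e = K·L = 2 × 285 = 570.0 in
P_cr = π²EI / L_e² = π² × 15800×10³ × 33.46 / 570.0² = 1.606×10^4 lb
Factor of safety n = P_cr / P = 16.062 / 9.51 = 1.69

n ≈ 1.69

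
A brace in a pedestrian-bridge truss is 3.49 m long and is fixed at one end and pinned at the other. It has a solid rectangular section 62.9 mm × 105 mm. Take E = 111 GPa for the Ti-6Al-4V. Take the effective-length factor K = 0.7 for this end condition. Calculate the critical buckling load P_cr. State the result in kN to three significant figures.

Buckling occurs about the weak axis: I_min = h·b³/12 with b = 62.9 mm (the shorter side).
I_min = 105×62.9³/12 = 2.178×10^6 mm⁴
I = 2.178×10^6 mm⁴ = 2.178×10^-6 m⁴
Effective length L_e = K·L = 0.7 × 3.49 = 2.443 m
P_cr = π²EI / L_e² = π² × 111×10⁹ × 2.178×10^-6 / 2.443² = 3.997×10^5 N

P_cr ≈ 400 kN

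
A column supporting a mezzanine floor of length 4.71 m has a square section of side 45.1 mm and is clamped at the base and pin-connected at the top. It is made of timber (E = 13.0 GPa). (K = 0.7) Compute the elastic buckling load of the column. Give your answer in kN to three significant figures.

I = a⁴/12 = 45.1⁴/12 = 3.448×10^5 mm⁴
I = 3.448×10^5 mm⁴ = 3.448×10^-7 m⁴
Effective length L_e = K·L = 0.7 × 4.71 = 3.297 m
P_cr = π²EI / L_e² = π² × 13.0×10⁹ × 3.448×10^-7 / 3.297² = 4.069×10^3 N

P_cr ≈ 4.07 kN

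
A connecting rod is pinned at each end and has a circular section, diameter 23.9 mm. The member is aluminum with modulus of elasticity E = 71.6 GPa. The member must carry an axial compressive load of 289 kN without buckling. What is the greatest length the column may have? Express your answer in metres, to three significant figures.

I = πd⁴/64 = π×23.9⁴/64 = 1.602×10^4 mm⁴
I = 1.602×10^-8 m⁴
At the buckling limit P_cr = P = 2.890×10^5 N
From P_cr = π²EI/(K·L)²:  L = (1/K)·√(π²EI/P_cr) = (1/1)·√(π²×7.16×10^10×1.602×10^-8/2.890×10^5)
L = 0.198 m

L_max ≈ 0.198 m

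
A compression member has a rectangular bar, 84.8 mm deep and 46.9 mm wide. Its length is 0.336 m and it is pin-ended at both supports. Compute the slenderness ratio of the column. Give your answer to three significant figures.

Buckling occurs about the weak axis: I_min = h·b³/12 with b = 46.9 mm (the shorter side).
I_min = 84.8×46.9³/12 = 7.290×10^5 mm⁴
A = 3.977×10^3 mm²;  r_min = √(I/A) = √(7.290×10^5/3.977×10^3) = 13.54 mm
L_e = K·L = 1 × 0.336 m = 0.3360 m = 336.00 mm
λ = L_e / r_min = 336.00 / 13.54 = 24.8

λ ≈ 24.8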